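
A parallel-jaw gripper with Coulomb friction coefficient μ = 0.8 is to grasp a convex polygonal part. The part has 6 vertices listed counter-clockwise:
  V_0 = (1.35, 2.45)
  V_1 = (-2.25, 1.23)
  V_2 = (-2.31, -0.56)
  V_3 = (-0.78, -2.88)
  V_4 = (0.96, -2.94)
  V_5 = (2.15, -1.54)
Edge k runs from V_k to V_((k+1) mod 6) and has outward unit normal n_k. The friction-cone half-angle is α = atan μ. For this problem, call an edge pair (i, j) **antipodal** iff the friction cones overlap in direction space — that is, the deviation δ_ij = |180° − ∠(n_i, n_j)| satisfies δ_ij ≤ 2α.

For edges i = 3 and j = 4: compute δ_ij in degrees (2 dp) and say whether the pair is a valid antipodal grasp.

α = atan 0.8 = 38.66°;  2α = 77.32°
edge 3: e_3 = (+1.74, -0.06);  n_3 = (-0.0345, -0.9994)
edge 4: e_4 = (+1.19, +1.40);  n_4 = (+0.7619, -0.6476)
∠(n_3, n_4) = 51.61°
δ = |180° − 51.61°| = 128.39°
128.39° > 2α = 77.32°  →  invalid

δ = 128.39°, invalid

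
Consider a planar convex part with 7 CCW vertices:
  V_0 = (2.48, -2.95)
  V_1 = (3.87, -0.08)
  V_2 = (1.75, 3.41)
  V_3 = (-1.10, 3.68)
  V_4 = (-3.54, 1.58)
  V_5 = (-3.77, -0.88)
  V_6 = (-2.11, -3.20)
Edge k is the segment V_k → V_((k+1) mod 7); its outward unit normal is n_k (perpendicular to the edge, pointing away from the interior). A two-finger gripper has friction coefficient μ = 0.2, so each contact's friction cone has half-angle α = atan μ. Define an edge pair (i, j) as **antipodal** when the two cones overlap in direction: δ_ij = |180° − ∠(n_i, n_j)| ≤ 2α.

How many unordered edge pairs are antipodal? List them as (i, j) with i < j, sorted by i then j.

α = atan 0.2 = 11.31°;  2α = 22.62°
n_0 = (+0.9000, -0.4359)
n_1 = (+0.8547, +0.5192)
n_2 = (+0.0943, +0.9955)
n_3 = (-0.6523, +0.7579)
n_4 = (-0.9957, +0.0931)
n_5 = (-0.8133, -0.5819)
n_6 = (+0.0544, -0.9985)
  (0,1): δ = 122.88°  ·
  (0,2): δ = 69.57°  ·
  (0,3): δ = 23.44°  ·
  (0,4): δ = 20.50°  ✓
  (0,5): δ = 61.43°  ·
  (0,6): δ = 118.96°  ·
  (1,2): δ = 126.69°  ·
  (1,3): δ = 80.56°  ·
  (1,4): δ = 36.62°  ·
  (1,5): δ = 4.31°  ✓
  (1,6): δ = 61.84°  ·
  (2,3): δ = 133.87°  ·
  (2,4): δ = 89.93°  ·
  (2,5): δ = 49.00°  ·
  (2,6): δ = 8.53°  ✓
  (3,4): δ = 136.06°  ·
  (3,5): δ = 95.13°  ·
  (3,6): δ = 37.60°  ·
  (4,5): δ = 139.07°  ·
  (4,6): δ = 81.54°  ·
  (5,6): δ = 122.47°  ·
antipodal pairs: 3

count = 3; pairs: (0,4), (1,5), (2,6)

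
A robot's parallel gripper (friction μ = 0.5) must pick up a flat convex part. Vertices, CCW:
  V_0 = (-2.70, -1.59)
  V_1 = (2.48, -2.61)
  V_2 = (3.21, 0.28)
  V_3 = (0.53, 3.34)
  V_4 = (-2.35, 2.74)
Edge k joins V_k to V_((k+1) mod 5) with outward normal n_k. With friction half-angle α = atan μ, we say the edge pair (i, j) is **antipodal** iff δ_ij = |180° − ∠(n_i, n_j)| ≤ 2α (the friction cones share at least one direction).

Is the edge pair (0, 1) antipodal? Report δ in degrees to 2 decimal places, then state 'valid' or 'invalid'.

α = atan 0.5 = 26.57°;  2α = 53.13°
edge 0: e_0 = (+5.18, -1.02);  n_0 = (-0.1932, -0.9812)
edge 1: e_1 = (+0.73, +2.89);  n_1 = (+0.9695, -0.2449)
∠(n_0, n_1) = 86.96°
δ = |180° − 86.96°| = 93.04°
93.04° > 2α = 53.13°  →  invalid

δ = 93.04°, invalid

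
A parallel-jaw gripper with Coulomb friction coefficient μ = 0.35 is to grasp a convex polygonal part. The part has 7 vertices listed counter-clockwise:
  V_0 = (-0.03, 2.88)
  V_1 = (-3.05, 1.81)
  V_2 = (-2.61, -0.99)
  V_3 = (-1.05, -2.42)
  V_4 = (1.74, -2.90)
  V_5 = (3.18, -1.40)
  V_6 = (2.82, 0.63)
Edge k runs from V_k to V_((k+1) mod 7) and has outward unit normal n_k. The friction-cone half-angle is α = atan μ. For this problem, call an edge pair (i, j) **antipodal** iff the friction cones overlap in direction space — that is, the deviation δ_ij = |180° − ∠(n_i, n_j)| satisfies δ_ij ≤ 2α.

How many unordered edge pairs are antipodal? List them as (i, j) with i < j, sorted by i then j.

α = atan 0.35 = 19.29°;  2α = 38.58°
n_0 = (-0.3340, +0.9426)
n_1 = (-0.9879, -0.1552)
n_2 = (-0.6757, -0.7372)
n_3 = (-0.1696, -0.9855)
n_4 = (+0.7214, -0.6925)
n_5 = (+0.9846, +0.1746)
n_6 = (+0.6196, +0.7849)
  (0,1): δ = 100.58°  ·
  (0,2): δ = 62.02°  ·
  (0,3): δ = 29.27°  ✓
  (0,4): δ = 26.66°  ✓
  (0,5): δ = 80.55°  ·
  (0,6): δ = 122.20°  ·
  (1,2): δ = 141.44°  ·
  (1,3): δ = 108.69°  ·
  (1,4): δ = 52.76°  ·
  (1,5): δ = 1.13°  ✓
  (1,6): δ = 42.78°  ·
  (2,3): δ = 147.25°  ·
  (2,4): δ = 91.32°  ·
  (2,5): δ = 37.43°  ✓
  (2,6): δ = 4.22°  ✓
  (3,4): δ = 124.07°  ·
  (3,5): δ = 70.18°  ·
  (3,6): δ = 28.53°  ✓
  (4,5): δ = 126.11°  ·
  (4,6): δ = 84.46°  ·
  (5,6): δ = 138.35°  ·
antipodal pairs: 6

count = 6; pairs: (0,3), (0,4), (1,5), (2,5), (2,6), (3,6)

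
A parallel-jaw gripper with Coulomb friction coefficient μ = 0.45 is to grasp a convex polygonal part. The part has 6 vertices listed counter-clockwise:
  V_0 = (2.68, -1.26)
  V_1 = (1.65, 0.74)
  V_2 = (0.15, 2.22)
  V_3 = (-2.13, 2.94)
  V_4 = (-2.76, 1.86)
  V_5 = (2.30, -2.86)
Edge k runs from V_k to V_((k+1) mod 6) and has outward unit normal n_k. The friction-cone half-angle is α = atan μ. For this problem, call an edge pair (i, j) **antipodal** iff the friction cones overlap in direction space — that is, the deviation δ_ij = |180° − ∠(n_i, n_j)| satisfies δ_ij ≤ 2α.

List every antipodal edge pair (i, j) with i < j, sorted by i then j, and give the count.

count = 4; pairs: (0,4), (1,4), (2,4), (3,5)

α = atan 0.45 = 24.23°;  2α = 48.46°
n_0 = (+0.8890, +0.4579)
n_1 = (+0.7023, +0.7118)
n_2 = (+0.3011, +0.9536)
n_3 = (-0.8638, +0.5039)
n_4 = (-0.6821, -0.7312)
n_5 = (+0.9729, -0.2311)
  (0,1): δ = 161.86°  ·
  (0,2): δ = 134.77°  ·
  (0,3): δ = 57.50°  ·
  (0,4): δ = 19.74°  ✓
  (0,5): δ = 139.39°  ·
  (1,2): δ = 152.91°  ·
  (1,3): δ = 75.64°  ·
  (1,4): δ = 1.61°  ✓
  (1,5): δ = 121.26°  ·
  (2,3): δ = 102.73°  ·
  (2,4): δ = 25.48°  ✓
  (2,5): δ = 94.17°  ·
  (3,4): δ = 102.75°  ·
  (3,5): δ = 16.90°  ✓
  (4,5): δ = 60.35°  ·
antipodal pairs: 4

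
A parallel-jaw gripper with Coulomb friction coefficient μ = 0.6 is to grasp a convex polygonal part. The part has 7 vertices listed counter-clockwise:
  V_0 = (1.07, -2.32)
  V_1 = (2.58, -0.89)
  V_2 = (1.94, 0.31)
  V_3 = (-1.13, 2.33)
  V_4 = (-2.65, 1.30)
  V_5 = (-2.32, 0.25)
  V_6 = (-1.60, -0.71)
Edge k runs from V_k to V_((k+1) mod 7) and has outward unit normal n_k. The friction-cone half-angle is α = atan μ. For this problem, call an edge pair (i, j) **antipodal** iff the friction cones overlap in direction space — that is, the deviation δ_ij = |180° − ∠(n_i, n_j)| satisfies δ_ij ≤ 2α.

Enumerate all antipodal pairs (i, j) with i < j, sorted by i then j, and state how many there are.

count = 7; pairs: (0,3), (1,4), (1,5), (1,6), (2,4), (2,5), (2,6)

α = atan 0.6 = 30.96°;  2α = 61.93°
n_0 = (+0.6876, -0.7261)
n_1 = (+0.8824, +0.4706)
n_2 = (+0.5497, +0.8354)
n_3 = (-0.5610, +0.8278)
n_4 = (-0.9540, -0.2998)
n_5 = (-0.8000, -0.6000)
n_6 = (-0.5164, -0.8564)
  (0,1): δ = 105.37°  ·
  (0,2): δ = 76.79°  ·
  (0,3): δ = 9.32°  ✓
  (0,4): δ = 64.01°  ·
  (0,5): δ = 83.43°  ·
  (0,6): δ = 105.47°  ·
  (1,2): δ = 151.42°  ·
  (1,3): δ = 83.95°  ·
  (1,4): δ = 10.63°  ✓
  (1,5): δ = 8.80°  ✓
  (1,6): δ = 30.84°  ✓
  (2,3): δ = 112.53°  ·
  (2,4): δ = 39.21°  ✓
  (2,5): δ = 19.79°  ✓
  (2,6): δ = 2.25°  ✓
  (3,4): δ = 106.68°  ·
  (3,5): δ = 87.25°  ·
  (3,6): δ = 65.21°  ·
  (4,5): δ = 160.58°  ·
  (4,6): δ = 138.54°  ·
  (5,6): δ = 157.96°  ·
antipodal pairs: 7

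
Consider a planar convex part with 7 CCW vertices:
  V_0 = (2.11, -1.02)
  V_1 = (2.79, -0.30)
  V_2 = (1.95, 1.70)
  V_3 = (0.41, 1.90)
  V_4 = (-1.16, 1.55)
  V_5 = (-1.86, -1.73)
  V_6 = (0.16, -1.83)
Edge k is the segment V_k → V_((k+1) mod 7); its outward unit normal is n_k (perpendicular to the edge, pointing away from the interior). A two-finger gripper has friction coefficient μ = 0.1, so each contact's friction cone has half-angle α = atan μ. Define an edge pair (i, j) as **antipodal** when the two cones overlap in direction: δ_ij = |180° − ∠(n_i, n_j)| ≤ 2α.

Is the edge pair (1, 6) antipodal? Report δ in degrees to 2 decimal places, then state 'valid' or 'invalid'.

α = atan 0.1 = 5.71°;  2α = 11.42°
edge 1: e_1 = (-0.84, +2.00);  n_1 = (+0.9220, +0.3872)
edge 6: e_6 = (+1.95, +0.81);  n_6 = (+0.3836, -0.9235)
∠(n_1, n_6) = 90.23°
δ = |180° − 90.23°| = 89.77°
89.77° > 2α = 11.42°  →  invalid

δ = 89.77°, invalid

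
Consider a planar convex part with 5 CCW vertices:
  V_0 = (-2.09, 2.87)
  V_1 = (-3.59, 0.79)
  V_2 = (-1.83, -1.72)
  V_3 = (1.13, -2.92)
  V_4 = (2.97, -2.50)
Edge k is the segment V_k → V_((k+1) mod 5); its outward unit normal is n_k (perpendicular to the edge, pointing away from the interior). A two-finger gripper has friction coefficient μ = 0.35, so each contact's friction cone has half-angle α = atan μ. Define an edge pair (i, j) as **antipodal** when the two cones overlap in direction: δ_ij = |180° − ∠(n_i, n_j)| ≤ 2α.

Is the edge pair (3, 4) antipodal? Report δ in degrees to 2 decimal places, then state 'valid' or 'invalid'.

α = atan 0.35 = 19.29°;  2α = 38.58°
edge 3: e_3 = (+1.84, +0.42);  n_3 = (+0.2225, -0.9749)
edge 4: e_4 = (-5.06, +5.37);  n_4 = (+0.7278, +0.6858)
∠(n_3, n_4) = 120.44°
δ = |180° − 120.44°| = 59.56°
59.56° > 2α = 38.58°  →  invalid

δ = 59.56°, invalid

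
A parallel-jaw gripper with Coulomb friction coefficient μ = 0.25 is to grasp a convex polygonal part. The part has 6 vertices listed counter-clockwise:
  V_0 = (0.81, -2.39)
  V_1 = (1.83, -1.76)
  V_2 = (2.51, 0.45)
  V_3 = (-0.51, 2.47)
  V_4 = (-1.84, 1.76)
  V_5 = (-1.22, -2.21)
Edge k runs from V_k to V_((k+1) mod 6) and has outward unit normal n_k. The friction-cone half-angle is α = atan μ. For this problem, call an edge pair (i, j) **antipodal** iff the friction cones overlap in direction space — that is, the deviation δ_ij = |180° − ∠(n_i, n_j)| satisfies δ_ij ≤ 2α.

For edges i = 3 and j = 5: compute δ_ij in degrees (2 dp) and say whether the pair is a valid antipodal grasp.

δ = 33.16°, invalid

α = atan 0.25 = 14.04°;  2α = 28.07°
edge 3: e_3 = (-1.33, -0.71);  n_3 = (-0.4709, +0.8822)
edge 5: e_5 = (+2.03, -0.18);  n_5 = (-0.0883, -0.9961)
∠(n_3, n_5) = 146.84°
δ = |180° − 146.84°| = 33.16°
33.16° > 2α = 28.07°  →  invalid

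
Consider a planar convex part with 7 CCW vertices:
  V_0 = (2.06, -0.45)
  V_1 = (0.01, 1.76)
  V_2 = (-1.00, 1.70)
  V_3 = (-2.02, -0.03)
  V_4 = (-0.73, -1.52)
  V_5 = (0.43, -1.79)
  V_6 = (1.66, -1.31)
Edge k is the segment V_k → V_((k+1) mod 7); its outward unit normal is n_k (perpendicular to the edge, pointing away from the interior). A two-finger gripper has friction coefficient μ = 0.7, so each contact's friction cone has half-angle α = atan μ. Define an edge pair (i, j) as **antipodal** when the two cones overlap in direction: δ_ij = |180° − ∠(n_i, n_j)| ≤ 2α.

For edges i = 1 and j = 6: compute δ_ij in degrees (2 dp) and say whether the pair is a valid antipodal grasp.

α = atan 0.7 = 34.99°;  2α = 69.98°
edge 1: e_1 = (-1.01, -0.06);  n_1 = (-0.0593, +0.9982)
edge 6: e_6 = (+0.40, +0.86);  n_6 = (+0.9067, -0.4217)
∠(n_1, n_6) = 118.34°
δ = |180° − 118.34°| = 61.66°
61.66° ≤ 2α = 69.98°  →  valid

δ = 61.66°, valid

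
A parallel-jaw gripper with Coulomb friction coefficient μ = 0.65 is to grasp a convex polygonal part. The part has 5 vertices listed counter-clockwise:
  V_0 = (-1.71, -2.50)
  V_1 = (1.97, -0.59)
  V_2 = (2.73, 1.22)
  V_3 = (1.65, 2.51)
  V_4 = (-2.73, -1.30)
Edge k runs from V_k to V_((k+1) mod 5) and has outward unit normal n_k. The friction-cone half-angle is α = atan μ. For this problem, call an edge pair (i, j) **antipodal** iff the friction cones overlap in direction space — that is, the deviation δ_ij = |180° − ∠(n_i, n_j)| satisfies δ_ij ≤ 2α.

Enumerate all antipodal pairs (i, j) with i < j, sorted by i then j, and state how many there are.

count = 4; pairs: (0,3), (1,3), (1,4), (2,4)

α = atan 0.65 = 33.02°;  2α = 66.05°
n_0 = (+0.4607, -0.8876)
n_1 = (+0.9220, -0.3871)
n_2 = (+0.7668, +0.6419)
n_3 = (-0.6563, +0.7545)
n_4 = (-0.7619, -0.6476)
  (0,1): δ = 140.21°  ·
  (0,2): δ = 77.49°  ·
  (0,3): δ = 13.59°  ✓
  (0,4): δ = 102.93°  ·
  (1,2): δ = 117.29°  ·
  (1,3): δ = 26.20°  ✓
  (1,4): δ = 63.14°  ✓
  (2,3): δ = 88.92°  ·
  (2,4): δ = 0.43°  ✓
  (3,4): δ = 90.65°  ·
antipodal pairs: 4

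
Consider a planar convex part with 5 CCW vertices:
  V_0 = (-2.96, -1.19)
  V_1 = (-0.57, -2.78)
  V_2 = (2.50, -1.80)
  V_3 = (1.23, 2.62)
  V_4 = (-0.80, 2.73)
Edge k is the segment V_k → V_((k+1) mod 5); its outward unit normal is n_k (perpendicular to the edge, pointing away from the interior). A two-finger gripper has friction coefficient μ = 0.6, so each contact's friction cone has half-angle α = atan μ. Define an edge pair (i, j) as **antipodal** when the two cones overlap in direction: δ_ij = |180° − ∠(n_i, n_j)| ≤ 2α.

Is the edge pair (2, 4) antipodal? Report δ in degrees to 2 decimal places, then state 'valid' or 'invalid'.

α = atan 0.6 = 30.96°;  2α = 61.93°
edge 2: e_2 = (-1.27, +4.42);  n_2 = (+0.9611, +0.2762)
edge 4: e_4 = (-2.16, -3.92);  n_4 = (-0.8758, +0.4826)
∠(n_2, n_4) = 135.11°
δ = |180° − 135.11°| = 44.89°
44.89° ≤ 2α = 61.93°  →  valid

δ = 44.89°, valid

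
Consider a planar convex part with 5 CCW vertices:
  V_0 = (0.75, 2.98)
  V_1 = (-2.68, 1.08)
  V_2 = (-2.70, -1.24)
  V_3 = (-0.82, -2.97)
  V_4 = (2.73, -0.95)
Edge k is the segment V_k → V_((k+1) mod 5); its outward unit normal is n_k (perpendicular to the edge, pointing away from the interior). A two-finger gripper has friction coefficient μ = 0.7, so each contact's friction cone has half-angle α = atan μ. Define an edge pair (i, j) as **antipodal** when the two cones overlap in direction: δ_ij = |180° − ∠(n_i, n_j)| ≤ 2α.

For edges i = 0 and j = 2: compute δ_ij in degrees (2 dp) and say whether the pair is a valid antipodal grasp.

α = atan 0.7 = 34.99°;  2α = 69.98°
edge 0: e_0 = (-3.43, -1.90);  n_0 = (-0.4846, +0.8748)
edge 2: e_2 = (+1.88, -1.73);  n_2 = (-0.6771, -0.7359)
∠(n_0, n_2) = 108.40°
δ = |180° − 108.40°| = 71.60°
71.60° > 2α = 69.98°  →  invalid

δ = 71.60°, invalid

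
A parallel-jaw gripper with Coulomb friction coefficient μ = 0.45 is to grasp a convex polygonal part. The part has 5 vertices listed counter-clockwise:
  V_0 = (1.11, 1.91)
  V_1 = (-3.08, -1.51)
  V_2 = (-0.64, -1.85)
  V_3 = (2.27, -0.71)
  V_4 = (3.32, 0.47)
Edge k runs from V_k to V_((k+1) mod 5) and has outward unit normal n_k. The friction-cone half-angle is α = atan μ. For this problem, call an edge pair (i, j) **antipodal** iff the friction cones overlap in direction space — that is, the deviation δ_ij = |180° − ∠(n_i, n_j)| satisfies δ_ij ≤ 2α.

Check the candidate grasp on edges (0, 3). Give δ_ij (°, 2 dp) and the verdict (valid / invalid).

α = atan 0.45 = 24.23°;  2α = 48.46°
edge 0: e_0 = (-4.19, -3.42);  n_0 = (-0.6323, +0.7747)
edge 3: e_3 = (+1.05, +1.18);  n_3 = (+0.7471, -0.6648)
∠(n_0, n_3) = 170.89°
δ = |180° − 170.89°| = 9.11°
9.11° ≤ 2α = 48.46°  →  valid

δ = 9.11°, valid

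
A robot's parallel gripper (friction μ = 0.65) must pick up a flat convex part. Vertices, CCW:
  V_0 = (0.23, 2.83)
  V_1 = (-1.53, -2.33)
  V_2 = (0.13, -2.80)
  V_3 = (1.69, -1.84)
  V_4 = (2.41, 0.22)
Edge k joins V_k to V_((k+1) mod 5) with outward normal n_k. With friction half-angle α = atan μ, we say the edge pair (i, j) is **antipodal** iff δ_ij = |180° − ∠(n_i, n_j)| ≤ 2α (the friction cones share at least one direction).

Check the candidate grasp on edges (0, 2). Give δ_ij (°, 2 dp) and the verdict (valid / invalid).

δ = 39.56°, valid

α = atan 0.65 = 33.02°;  2α = 66.05°
edge 0: e_0 = (-1.76, -5.16);  n_0 = (-0.9465, +0.3228)
edge 2: e_2 = (+1.56, +0.96);  n_2 = (+0.5241, -0.8517)
∠(n_0, n_2) = 140.44°
δ = |180° − 140.44°| = 39.56°
39.56° ≤ 2α = 66.05°  →  valid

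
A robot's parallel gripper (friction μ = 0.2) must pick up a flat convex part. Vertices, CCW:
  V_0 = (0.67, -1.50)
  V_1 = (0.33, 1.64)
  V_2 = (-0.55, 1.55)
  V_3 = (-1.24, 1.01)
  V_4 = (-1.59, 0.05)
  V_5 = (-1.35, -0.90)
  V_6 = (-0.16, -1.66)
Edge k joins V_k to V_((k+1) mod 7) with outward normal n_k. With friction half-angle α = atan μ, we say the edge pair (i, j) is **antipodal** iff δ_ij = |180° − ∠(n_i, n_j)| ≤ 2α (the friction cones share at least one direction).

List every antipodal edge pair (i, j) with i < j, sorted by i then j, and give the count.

count = 2; pairs: (0,4), (1,6)

α = atan 0.2 = 11.31°;  2α = 22.62°
n_0 = (+0.9942, +0.1077)
n_1 = (-0.1017, +0.9948)
n_2 = (-0.6163, +0.7875)
n_3 = (-0.9395, +0.3425)
n_4 = (-0.9695, -0.2449)
n_5 = (-0.5382, -0.8428)
n_6 = (+0.1893, -0.9819)
  (0,1): δ = 90.34°  ·
  (0,2): δ = 58.13°  ·
  (0,3): δ = 26.21°  ·
  (0,4): δ = 8.00°  ✓
  (0,5): δ = 51.26°  ·
  (0,6): δ = 94.73°  ·
  (1,2): δ = 147.79°  ·
  (1,3): δ = 115.87°  ·
  (1,4): δ = 81.66°  ·
  (1,5): δ = 38.40°  ·
  (1,6): δ = 5.07°  ✓
  (2,3): δ = 148.08°  ·
  (2,4): δ = 113.87°  ·
  (2,5): δ = 70.61°  ·
  (2,6): δ = 27.14°  ·
  (3,4): δ = 145.79°  ·
  (3,5): δ = 102.53°  ·
  (3,6): δ = 59.06°  ·
  (4,5): δ = 136.74°  ·
  (4,6): δ = 93.27°  ·
  (5,6): δ = 136.52°  ·
antipodal pairs: 2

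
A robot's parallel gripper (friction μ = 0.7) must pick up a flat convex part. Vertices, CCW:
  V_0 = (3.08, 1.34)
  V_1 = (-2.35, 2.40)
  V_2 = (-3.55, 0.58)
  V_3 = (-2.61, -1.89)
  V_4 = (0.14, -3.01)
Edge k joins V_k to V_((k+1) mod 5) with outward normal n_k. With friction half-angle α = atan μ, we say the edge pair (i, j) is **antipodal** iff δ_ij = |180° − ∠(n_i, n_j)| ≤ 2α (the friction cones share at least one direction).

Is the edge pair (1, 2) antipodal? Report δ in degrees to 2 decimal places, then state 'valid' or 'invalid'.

δ = 125.77°, invalid

α = atan 0.7 = 34.99°;  2α = 69.98°
edge 1: e_1 = (-1.20, -1.82);  n_1 = (-0.8349, +0.5505)
edge 2: e_2 = (+0.94, -2.47);  n_2 = (-0.9346, -0.3557)
∠(n_1, n_2) = 54.23°
δ = |180° − 54.23°| = 125.77°
125.77° > 2α = 69.98°  →  invalid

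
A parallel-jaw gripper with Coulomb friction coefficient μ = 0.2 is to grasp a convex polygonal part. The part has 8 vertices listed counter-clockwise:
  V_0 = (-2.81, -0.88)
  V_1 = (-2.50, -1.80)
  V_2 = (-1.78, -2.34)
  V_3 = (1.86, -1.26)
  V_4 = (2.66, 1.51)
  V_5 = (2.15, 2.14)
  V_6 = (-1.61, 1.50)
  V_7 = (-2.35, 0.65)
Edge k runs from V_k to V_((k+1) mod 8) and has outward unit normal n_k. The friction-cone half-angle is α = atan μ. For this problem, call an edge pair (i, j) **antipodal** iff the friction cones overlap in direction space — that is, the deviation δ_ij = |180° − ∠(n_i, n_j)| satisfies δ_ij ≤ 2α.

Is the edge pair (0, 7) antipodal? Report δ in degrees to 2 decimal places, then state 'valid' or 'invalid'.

δ = 144.64°, invalid

α = atan 0.2 = 11.31°;  2α = 22.62°
edge 0: e_0 = (+0.31, -0.92);  n_0 = (-0.9476, -0.3193)
edge 7: e_7 = (-0.46, -1.53);  n_7 = (-0.9577, +0.2879)
∠(n_0, n_7) = 35.36°
δ = |180° − 35.36°| = 144.64°
144.64° > 2α = 22.62°  →  invalid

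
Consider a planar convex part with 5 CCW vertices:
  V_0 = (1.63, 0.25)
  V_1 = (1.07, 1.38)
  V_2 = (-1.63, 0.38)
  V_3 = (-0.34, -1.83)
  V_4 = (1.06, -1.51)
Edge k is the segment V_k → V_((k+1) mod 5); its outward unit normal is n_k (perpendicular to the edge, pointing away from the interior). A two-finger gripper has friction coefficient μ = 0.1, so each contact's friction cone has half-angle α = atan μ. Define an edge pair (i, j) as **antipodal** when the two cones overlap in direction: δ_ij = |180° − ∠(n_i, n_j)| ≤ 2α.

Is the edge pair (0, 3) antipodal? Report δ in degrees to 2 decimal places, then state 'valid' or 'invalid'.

δ = 76.51°, invalid

α = atan 0.1 = 5.71°;  2α = 11.42°
edge 0: e_0 = (-0.56, +1.13);  n_0 = (+0.8960, +0.4440)
edge 3: e_3 = (+1.40, +0.32);  n_3 = (+0.2228, -0.9749)
∠(n_0, n_3) = 103.49°
δ = |180° − 103.49°| = 76.51°
76.51° > 2α = 11.42°  →  invalid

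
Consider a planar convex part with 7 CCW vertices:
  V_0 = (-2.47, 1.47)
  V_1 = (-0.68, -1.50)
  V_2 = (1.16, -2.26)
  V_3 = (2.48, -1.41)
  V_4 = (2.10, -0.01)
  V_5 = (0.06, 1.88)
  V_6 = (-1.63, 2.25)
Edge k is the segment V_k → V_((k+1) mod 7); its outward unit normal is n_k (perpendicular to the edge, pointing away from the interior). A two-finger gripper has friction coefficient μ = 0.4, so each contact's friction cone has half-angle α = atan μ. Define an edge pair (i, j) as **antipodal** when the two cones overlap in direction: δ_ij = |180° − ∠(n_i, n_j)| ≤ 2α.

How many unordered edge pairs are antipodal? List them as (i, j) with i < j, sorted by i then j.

count = 5; pairs: (0,3), (0,4), (1,4), (1,5), (2,6)

α = atan 0.4 = 21.80°;  2α = 43.60°
n_0 = (-0.8565, -0.5162)
n_1 = (-0.3818, -0.9243)
n_2 = (+0.5414, -0.8408)
n_3 = (+0.9651, +0.2620)
n_4 = (+0.6796, +0.7336)
n_5 = (+0.2139, +0.9769)
n_6 = (-0.6805, +0.7328)
  (0,1): δ = 143.52°  ·
  (0,2): δ = 88.30°  ·
  (0,3): δ = 15.89°  ✓
  (0,4): δ = 16.11°  ✓
  (0,5): δ = 46.57°  ·
  (0,6): δ = 101.80°  ·
  (1,2): δ = 124.78°  ·
  (1,3): δ = 52.37°  ·
  (1,4): δ = 20.37°  ✓
  (1,5): δ = 10.09°  ✓
  (1,6): δ = 65.32°  ·
  (2,3): δ = 107.59°  ·
  (2,4): δ = 75.59°  ·
  (2,5): δ = 45.13°  ·
  (2,6): δ = 10.10°  ✓
  (3,4): δ = 148.00°  ·
  (3,5): δ = 117.54°  ·
  (3,6): δ = 62.31°  ·
  (4,5): δ = 149.53°  ·
  (4,6): δ = 94.31°  ·
  (5,6): δ = 124.77°  ·
antipodal pairs: 5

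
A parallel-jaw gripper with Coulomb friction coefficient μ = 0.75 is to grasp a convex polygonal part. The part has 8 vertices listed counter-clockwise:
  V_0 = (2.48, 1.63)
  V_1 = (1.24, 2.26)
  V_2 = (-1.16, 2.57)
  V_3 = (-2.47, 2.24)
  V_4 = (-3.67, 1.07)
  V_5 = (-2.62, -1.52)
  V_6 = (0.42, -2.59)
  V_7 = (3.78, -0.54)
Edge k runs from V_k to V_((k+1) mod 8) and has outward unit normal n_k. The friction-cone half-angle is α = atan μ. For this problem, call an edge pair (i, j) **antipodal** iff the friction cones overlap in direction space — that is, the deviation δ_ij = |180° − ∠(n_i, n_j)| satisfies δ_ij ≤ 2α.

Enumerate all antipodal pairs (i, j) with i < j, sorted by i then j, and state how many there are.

α = atan 0.75 = 36.87°;  2α = 73.74°
n_0 = (+0.4530, +0.8915)
n_1 = (+0.1281, +0.9918)
n_2 = (-0.2443, +0.9697)
n_3 = (-0.6981, +0.7160)
n_4 = (-0.9267, -0.3757)
n_5 = (-0.3320, -0.9433)
n_6 = (+0.5208, -0.8537)
n_7 = (+0.8578, +0.5139)
  (0,1): δ = 160.43°  ·
  (0,2): δ = 138.93°  ·
  (0,3): δ = 108.79°  ·
  (0,4): δ = 41.00°  ✓
  (0,5): δ = 7.54°  ✓
  (0,6): δ = 58.32°  ✓
  (0,7): δ = 147.86°  ·
  (1,2): δ = 158.50°  ·
  (1,3): δ = 128.37°  ·
  (1,4): δ = 60.57°  ✓
  (1,5): δ = 12.03°  ✓
  (1,6): δ = 38.75°  ✓
  (1,7): δ = 128.28°  ·
  (2,3): δ = 149.86°  ·
  (2,4): δ = 82.07°  ·
  (2,5): δ = 33.53°  ✓
  (2,6): δ = 17.25°  ✓
  (2,7): δ = 106.79°  ·
  (3,4): δ = 112.21°  ·
  (3,5): δ = 63.67°  ✓
  (3,6): δ = 12.89°  ✓
  (3,7): δ = 76.65°  ·
  (4,5): δ = 131.46°  ·
  (4,6): δ = 80.68°  ·
  (4,7): δ = 8.86°  ✓
  (5,6): δ = 129.22°  ·
  (5,7): δ = 39.68°  ✓
  (6,7): δ = 90.46°  ·
antipodal pairs: 12

count = 12; pairs: (0,4), (0,5), (0,6), (1,4), (1,5), (1,6), (2,5), (2,6), (3,5), (3,6), (4,7), (5,7)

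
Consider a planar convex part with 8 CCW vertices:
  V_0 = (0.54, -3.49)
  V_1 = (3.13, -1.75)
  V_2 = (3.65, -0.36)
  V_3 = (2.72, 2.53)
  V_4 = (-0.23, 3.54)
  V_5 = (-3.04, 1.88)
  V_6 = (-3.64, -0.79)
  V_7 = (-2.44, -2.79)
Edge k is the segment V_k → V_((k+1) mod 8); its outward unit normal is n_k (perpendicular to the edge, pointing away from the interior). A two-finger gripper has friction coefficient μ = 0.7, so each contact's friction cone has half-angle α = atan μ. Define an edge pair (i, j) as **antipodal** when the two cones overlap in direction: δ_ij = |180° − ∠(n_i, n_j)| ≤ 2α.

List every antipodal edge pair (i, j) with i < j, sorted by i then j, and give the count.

count = 12; pairs: (0,3), (0,4), (0,5), (1,4), (1,5), (1,6), (2,5), (2,6), (2,7), (3,6), (3,7), (4,7)

α = atan 0.7 = 34.99°;  2α = 69.98°
n_0 = (+0.5577, -0.8301)
n_1 = (+0.9366, -0.3504)
n_2 = (+0.9519, +0.3063)
n_3 = (+0.3239, +0.9461)
n_4 = (-0.5086, +0.8610)
n_5 = (-0.9757, +0.2193)
n_6 = (-0.8575, -0.5145)
n_7 = (-0.2287, -0.9735)
  (0,1): δ = 144.40°  ·
  (0,2): δ = 106.06°  ·
  (0,3): δ = 52.79°  ✓
  (0,4): δ = 3.32°  ✓
  (0,5): δ = 43.44°  ✓
  (0,6): δ = 87.07°  ·
  (0,7): δ = 132.89°  ·
  (1,2): δ = 141.65°  ·
  (1,3): δ = 88.39°  ·
  (1,4): δ = 38.92°  ✓
  (1,5): δ = 7.85°  ✓
  (1,6): δ = 51.47°  ✓
  (1,7): δ = 97.29°  ·
  (2,3): δ = 126.74°  ·
  (2,4): δ = 77.27°  ·
  (2,5): δ = 30.50°  ✓
  (2,6): δ = 13.13°  ✓
  (2,7): δ = 58.94°  ✓
  (3,4): δ = 130.53°  ·
  (3,5): δ = 83.77°  ·
  (3,6): δ = 40.14°  ✓
  (3,7): δ = 5.68°  ✓
  (4,5): δ = 133.24°  ·
  (4,6): δ = 89.61°  ·
  (4,7): δ = 43.79°  ✓
  (5,6): δ = 136.37°  ·
  (5,7): δ = 90.55°  ·
  (6,7): δ = 134.18°  ·
antipodal pairs: 12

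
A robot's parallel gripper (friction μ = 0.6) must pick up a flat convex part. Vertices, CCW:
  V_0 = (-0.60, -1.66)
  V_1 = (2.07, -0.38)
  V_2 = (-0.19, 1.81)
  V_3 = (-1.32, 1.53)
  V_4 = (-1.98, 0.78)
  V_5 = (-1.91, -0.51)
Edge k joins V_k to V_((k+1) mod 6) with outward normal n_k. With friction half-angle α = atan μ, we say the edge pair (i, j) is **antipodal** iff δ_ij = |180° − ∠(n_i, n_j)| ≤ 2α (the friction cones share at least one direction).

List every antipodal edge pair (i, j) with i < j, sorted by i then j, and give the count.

α = atan 0.6 = 30.96°;  2α = 61.93°
n_0 = (+0.4323, -0.9017)
n_1 = (+0.6959, +0.7181)
n_2 = (-0.2405, +0.9706)
n_3 = (-0.7507, +0.6606)
n_4 = (-0.9985, -0.0542)
n_5 = (-0.6597, -0.7515)
  (0,1): δ = 69.71°  ·
  (0,2): δ = 11.70°  ✓
  (0,3): δ = 23.04°  ✓
  (0,4): δ = 67.49°  ·
  (0,5): δ = 113.11°  ·
  (1,2): δ = 121.98°  ·
  (1,3): δ = 87.25°  ·
  (1,4): δ = 42.80°  ✓
  (1,5): δ = 2.82°  ✓
  (2,3): δ = 145.26°  ·
  (2,4): δ = 100.81°  ·
  (2,5): δ = 55.20°  ✓
  (3,4): δ = 135.55°  ·
  (3,5): δ = 89.93°  ·
  (4,5): δ = 134.38°  ·
antipodal pairs: 5

count = 5; pairs: (0,2), (0,3), (1,4), (1,5), (2,5)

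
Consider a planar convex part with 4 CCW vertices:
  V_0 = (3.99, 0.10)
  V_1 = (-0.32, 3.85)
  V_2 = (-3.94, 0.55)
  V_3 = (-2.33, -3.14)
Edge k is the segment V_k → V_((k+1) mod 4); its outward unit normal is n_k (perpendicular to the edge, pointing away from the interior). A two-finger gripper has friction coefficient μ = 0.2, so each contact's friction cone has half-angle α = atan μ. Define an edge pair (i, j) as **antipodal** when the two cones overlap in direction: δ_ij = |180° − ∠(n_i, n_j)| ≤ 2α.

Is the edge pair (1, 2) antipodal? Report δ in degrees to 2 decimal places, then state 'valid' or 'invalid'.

α = atan 0.2 = 11.31°;  2α = 22.62°
edge 1: e_1 = (-3.62, -3.30);  n_1 = (-0.6737, +0.7390)
edge 2: e_2 = (+1.61, -3.69);  n_2 = (-0.9166, -0.3999)
∠(n_1, n_2) = 71.22°
δ = |180° − 71.22°| = 108.78°
108.78° > 2α = 22.62°  →  invalid

δ = 108.78°, invalid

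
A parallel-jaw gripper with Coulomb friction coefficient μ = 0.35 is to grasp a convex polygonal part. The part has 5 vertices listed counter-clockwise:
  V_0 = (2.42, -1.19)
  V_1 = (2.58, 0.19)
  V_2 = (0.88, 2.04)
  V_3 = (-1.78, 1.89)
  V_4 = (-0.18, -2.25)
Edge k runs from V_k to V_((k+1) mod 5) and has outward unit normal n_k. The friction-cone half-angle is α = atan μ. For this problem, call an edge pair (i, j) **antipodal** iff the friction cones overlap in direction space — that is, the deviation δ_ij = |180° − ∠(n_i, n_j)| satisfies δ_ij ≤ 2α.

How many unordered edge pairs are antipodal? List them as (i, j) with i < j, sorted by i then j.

α = atan 0.35 = 19.29°;  2α = 38.58°
n_0 = (+0.9933, -0.1152)
n_1 = (+0.7363, +0.6766)
n_2 = (-0.0563, +0.9984)
n_3 = (-0.9328, -0.3605)
n_4 = (+0.3775, -0.9260)
  (0,1): δ = 130.81°  ·
  (0,2): δ = 80.16°  ·
  (0,3): δ = 27.74°  ✓
  (0,4): δ = 118.79°  ·
  (1,2): δ = 129.35°  ·
  (1,3): δ = 21.45°  ✓
  (1,4): δ = 69.60°  ·
  (2,3): δ = 72.10°  ·
  (2,4): δ = 18.95°  ✓
  (3,4): δ = 88.95°  ·
antipodal pairs: 3

count = 3; pairs: (0,3), (1,3), (2,4)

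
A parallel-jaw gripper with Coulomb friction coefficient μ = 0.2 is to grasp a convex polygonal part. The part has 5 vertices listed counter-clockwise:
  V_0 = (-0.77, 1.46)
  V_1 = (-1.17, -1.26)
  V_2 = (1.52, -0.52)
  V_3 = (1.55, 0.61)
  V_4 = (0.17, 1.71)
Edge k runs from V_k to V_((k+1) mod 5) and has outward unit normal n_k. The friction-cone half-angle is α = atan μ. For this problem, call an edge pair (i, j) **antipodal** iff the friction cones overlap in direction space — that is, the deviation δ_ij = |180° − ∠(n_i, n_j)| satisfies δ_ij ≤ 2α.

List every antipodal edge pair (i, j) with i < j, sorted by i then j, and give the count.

count = 2; pairs: (0,2), (1,4)

α = atan 0.2 = 11.31°;  2α = 22.62°
n_0 = (-0.9894, +0.1455)
n_1 = (+0.2652, -0.9642)
n_2 = (+0.9996, -0.0265)
n_3 = (+0.6233, +0.7820)
n_4 = (-0.2570, +0.9664)
  (0,1): δ = 66.25°  ·
  (0,2): δ = 6.85°  ✓
  (0,3): δ = 59.81°  ·
  (0,4): δ = 113.26°  ·
  (1,2): δ = 106.90°  ·
  (1,3): δ = 53.94°  ·
  (1,4): δ = 0.49°  ✓
  (2,3): δ = 127.04°  ·
  (2,4): δ = 73.59°  ·
  (3,4): δ = 126.55°  ·
antipodal pairs: 2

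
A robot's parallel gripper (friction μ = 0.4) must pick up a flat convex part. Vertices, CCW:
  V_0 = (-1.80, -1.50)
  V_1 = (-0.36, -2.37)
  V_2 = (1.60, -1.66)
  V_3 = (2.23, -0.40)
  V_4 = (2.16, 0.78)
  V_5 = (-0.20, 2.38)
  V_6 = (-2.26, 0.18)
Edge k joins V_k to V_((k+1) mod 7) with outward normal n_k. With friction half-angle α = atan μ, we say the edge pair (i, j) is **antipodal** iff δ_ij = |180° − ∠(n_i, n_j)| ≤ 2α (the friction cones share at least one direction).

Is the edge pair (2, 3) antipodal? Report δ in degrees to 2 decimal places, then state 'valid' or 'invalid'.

δ = 150.04°, invalid

α = atan 0.4 = 21.80°;  2α = 43.60°
edge 2: e_2 = (+0.63, +1.26);  n_2 = (+0.8944, -0.4472)
edge 3: e_3 = (-0.07, +1.18);  n_3 = (+0.9982, +0.0592)
∠(n_2, n_3) = 29.96°
δ = |180° − 29.96°| = 150.04°
150.04° > 2α = 43.60°  →  invalid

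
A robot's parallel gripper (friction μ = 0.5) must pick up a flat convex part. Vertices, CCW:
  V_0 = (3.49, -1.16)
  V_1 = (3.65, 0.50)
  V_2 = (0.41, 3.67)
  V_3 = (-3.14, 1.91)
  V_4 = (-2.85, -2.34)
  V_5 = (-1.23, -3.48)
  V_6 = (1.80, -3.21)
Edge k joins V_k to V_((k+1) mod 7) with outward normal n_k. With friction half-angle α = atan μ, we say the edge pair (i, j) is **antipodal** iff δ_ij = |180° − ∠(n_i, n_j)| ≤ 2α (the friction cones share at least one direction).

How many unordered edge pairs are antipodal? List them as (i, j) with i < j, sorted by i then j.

α = atan 0.5 = 26.57°;  2α = 53.13°
n_0 = (+0.9954, -0.0959)
n_1 = (+0.6993, +0.7148)
n_2 = (-0.4442, +0.8959)
n_3 = (-0.9977, -0.0681)
n_4 = (-0.5755, -0.8178)
n_5 = (+0.0888, -0.9961)
n_6 = (+0.7716, -0.6361)
  (0,1): δ = 128.87°  ·
  (0,2): δ = 58.12°  ·
  (0,3): δ = 9.41°  ✓
  (0,4): δ = 60.37°  ·
  (0,5): δ = 100.60°  ·
  (0,6): δ = 146.00°  ·
  (1,2): δ = 109.25°  ·
  (1,3): δ = 41.72°  ✓
  (1,4): δ = 9.24°  ✓
  (1,5): δ = 49.47°  ✓
  (1,6): δ = 94.87°  ·
  (2,3): δ = 112.47°  ·
  (2,4): δ = 61.51°  ·
  (2,5): δ = 21.28°  ✓
  (2,6): δ = 24.13°  ✓
  (3,4): δ = 129.04°  ·
  (3,5): δ = 88.81°  ·
  (3,6): δ = 43.41°  ✓
  (4,5): δ = 139.77°  ·
  (4,6): δ = 94.37°  ·
  (5,6): δ = 134.59°  ·
antipodal pairs: 7

count = 7; pairs: (0,3), (1,3), (1,4), (1,5), (2,5), (2,6), (3,6)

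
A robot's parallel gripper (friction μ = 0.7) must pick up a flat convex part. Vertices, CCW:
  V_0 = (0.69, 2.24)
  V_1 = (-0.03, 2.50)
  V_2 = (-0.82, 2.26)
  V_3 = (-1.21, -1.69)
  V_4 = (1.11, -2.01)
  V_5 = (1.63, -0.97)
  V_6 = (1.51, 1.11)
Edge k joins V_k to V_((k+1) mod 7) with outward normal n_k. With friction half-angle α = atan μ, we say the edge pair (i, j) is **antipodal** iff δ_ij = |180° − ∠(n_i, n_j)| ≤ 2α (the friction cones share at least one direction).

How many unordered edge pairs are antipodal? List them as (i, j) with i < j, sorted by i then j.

count = 7; pairs: (0,3), (1,3), (1,4), (2,4), (2,5), (2,6), (3,6)

α = atan 0.7 = 34.99°;  2α = 69.98°
n_0 = (+0.3396, +0.9406)
n_1 = (-0.2907, +0.9568)
n_2 = (-0.9952, +0.0983)
n_3 = (-0.1366, -0.9906)
n_4 = (+0.8944, -0.4472)
n_5 = (+0.9983, +0.0576)
n_6 = (+0.8094, +0.5873)
  (0,1): δ = 143.25°  ·
  (0,2): δ = 75.78°  ·
  (0,3): δ = 12.00°  ✓
  (0,4): δ = 83.29°  ·
  (0,5): δ = 113.16°  ·
  (0,6): δ = 145.82°  ·
  (1,2): δ = 112.54°  ·
  (1,3): δ = 24.75°  ✓
  (1,4): δ = 46.54°  ✓
  (1,5): δ = 76.40°  ·
  (1,6): δ = 109.07°  ·
  (2,3): δ = 92.21°  ·
  (2,4): δ = 20.93°  ✓
  (2,5): δ = 8.94°  ✓
  (2,6): δ = 41.61°  ✓
  (3,4): δ = 108.71°  ·
  (3,5): δ = 78.84°  ·
  (3,6): δ = 46.18°  ✓
  (4,5): δ = 150.13°  ·
  (4,6): δ = 117.47°  ·
  (5,6): δ = 147.33°  ·
antipodal pairs: 7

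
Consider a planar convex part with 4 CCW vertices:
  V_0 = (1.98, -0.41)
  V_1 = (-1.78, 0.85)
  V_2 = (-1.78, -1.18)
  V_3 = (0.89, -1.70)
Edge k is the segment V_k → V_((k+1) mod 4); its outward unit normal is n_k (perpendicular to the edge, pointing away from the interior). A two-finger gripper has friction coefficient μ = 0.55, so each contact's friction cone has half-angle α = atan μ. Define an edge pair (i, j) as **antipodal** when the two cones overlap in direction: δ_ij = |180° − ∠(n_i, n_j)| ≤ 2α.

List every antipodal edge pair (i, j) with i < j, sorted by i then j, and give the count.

count = 2; pairs: (0,2), (1,3)

α = atan 0.55 = 28.81°;  2α = 57.62°
n_0 = (+0.3177, +0.9482)
n_1 = (-1.0000, -0.0000)
n_2 = (-0.1912, -0.9816)
n_3 = (+0.7638, -0.6454)
  (0,1): δ = 71.47°  ·
  (0,2): δ = 7.51°  ✓
  (0,3): δ = 68.33°  ·
  (1,2): δ = 101.02°  ·
  (1,3): δ = 40.20°  ✓
  (2,3): δ = 119.18°  ·
antipodal pairs: 2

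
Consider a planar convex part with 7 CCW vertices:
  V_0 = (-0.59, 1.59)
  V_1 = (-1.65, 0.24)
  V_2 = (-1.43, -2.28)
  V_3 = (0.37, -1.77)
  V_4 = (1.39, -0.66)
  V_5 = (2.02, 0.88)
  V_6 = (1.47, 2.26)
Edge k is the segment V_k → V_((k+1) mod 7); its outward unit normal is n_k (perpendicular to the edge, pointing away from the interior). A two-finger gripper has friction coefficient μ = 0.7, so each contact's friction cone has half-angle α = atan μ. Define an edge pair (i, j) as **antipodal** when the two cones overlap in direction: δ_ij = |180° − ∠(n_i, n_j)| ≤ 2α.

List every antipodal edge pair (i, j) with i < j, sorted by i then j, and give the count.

count = 10; pairs: (0,2), (0,3), (0,4), (0,5), (1,3), (1,4), (1,5), (2,6), (3,6), (4,6)

α = atan 0.7 = 34.99°;  2α = 69.98°
n_0 = (-0.7865, +0.6176)
n_1 = (-0.9962, -0.0870)
n_2 = (+0.2726, -0.9621)
n_3 = (+0.7363, -0.6766)
n_4 = (+0.9255, -0.3786)
n_5 = (+0.9289, +0.3702)
n_6 = (-0.3093, +0.9510)
  (0,1): δ = 136.87°  ·
  (0,2): δ = 36.04°  ✓
  (0,3): δ = 4.44°  ✓
  (0,4): δ = 15.89°  ✓
  (0,5): δ = 59.87°  ✓
  (0,6): δ = 146.16°  ·
  (1,2): δ = 79.17°  ·
  (1,3): δ = 47.57°  ✓
  (1,4): δ = 27.24°  ✓
  (1,5): δ = 16.74°  ✓
  (1,6): δ = 103.03°  ·
  (2,3): δ = 148.40°  ·
  (2,4): δ = 128.07°  ·
  (2,5): δ = 84.09°  ·
  (2,6): δ = 2.20°  ✓
  (3,4): δ = 159.67°  ·
  (3,5): δ = 115.69°  ·
  (3,6): δ = 29.40°  ✓
  (4,5): δ = 136.02°  ·
  (4,6): δ = 49.73°  ✓
  (5,6): δ = 93.71°  ·
antipodal pairs: 10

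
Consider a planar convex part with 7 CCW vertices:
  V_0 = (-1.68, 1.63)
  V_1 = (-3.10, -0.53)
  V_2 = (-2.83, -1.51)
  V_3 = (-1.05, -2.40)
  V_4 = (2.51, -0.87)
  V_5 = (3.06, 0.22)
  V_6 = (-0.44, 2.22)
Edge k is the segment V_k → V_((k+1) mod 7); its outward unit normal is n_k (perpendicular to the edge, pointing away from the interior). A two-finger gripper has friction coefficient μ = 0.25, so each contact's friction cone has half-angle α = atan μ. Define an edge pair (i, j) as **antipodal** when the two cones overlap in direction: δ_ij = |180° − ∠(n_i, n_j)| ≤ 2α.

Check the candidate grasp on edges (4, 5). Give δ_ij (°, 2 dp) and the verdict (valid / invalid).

α = atan 0.25 = 14.04°;  2α = 28.07°
edge 4: e_4 = (+0.55, +1.09);  n_4 = (+0.8928, -0.4505)
edge 5: e_5 = (-3.50, +2.00);  n_5 = (+0.4961, +0.8682)
∠(n_4, n_5) = 87.03°
δ = |180° − 87.03°| = 92.97°
92.97° > 2α = 28.07°  →  invalid

δ = 92.97°, invalid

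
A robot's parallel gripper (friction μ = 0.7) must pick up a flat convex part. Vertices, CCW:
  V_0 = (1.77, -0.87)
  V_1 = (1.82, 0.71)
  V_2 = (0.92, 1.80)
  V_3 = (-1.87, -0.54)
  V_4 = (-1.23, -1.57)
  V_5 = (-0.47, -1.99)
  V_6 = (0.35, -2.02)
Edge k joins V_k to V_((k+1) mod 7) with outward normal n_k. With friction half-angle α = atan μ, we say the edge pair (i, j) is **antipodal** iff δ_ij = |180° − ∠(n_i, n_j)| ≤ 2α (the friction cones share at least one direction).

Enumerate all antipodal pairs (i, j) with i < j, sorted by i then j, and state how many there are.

count = 9; pairs: (0,2), (0,3), (0,4), (1,3), (1,4), (1,5), (2,4), (2,5), (2,6)

α = atan 0.7 = 34.99°;  2α = 69.98°
n_0 = (+0.9995, -0.0316)
n_1 = (+0.7711, +0.6367)
n_2 = (-0.6426, +0.7662)
n_3 = (-0.8494, -0.5278)
n_4 = (-0.4837, -0.8752)
n_5 = (-0.0366, -0.9993)
n_6 = (+0.6294, -0.7771)
  (0,1): δ = 138.64°  ·
  (0,2): δ = 48.20°  ✓
  (0,3): δ = 33.67°  ✓
  (0,4): δ = 62.89°  ✓
  (0,5): δ = 89.72°  ·
  (0,6): δ = 130.82°  ·
  (1,2): δ = 89.56°  ·
  (1,3): δ = 7.69°  ✓
  (1,4): δ = 21.53°  ✓
  (1,5): δ = 48.36°  ✓
  (1,6): δ = 89.46°  ·
  (2,3): δ = 98.13°  ·
  (2,4): δ = 68.91°  ✓
  (2,5): δ = 42.08°  ✓
  (2,6): δ = 0.98°  ✓
  (3,4): δ = 150.78°  ·
  (3,5): δ = 123.95°  ·
  (3,6): δ = 82.85°  ·
  (4,5): δ = 153.17°  ·
  (4,6): δ = 112.07°  ·
  (5,6): δ = 138.90°  ·
antipodal pairs: 9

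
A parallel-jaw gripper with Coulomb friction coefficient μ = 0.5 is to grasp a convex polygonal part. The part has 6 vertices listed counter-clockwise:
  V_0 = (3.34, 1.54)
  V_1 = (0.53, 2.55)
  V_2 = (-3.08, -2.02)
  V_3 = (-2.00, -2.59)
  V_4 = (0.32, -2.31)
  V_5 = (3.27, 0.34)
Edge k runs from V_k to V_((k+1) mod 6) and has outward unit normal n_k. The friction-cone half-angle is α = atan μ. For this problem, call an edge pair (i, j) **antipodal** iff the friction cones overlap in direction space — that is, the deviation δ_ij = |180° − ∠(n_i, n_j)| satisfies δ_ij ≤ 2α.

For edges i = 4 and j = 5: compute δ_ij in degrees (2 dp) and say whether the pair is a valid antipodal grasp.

δ = 135.27°, invalid

α = atan 0.5 = 26.57°;  2α = 53.13°
edge 4: e_4 = (+2.95, +2.65);  n_4 = (+0.6683, -0.7439)
edge 5: e_5 = (+0.07, +1.20);  n_5 = (+0.9983, -0.0582)
∠(n_4, n_5) = 44.73°
δ = |180° − 44.73°| = 135.27°
135.27° > 2α = 53.13°  →  invalid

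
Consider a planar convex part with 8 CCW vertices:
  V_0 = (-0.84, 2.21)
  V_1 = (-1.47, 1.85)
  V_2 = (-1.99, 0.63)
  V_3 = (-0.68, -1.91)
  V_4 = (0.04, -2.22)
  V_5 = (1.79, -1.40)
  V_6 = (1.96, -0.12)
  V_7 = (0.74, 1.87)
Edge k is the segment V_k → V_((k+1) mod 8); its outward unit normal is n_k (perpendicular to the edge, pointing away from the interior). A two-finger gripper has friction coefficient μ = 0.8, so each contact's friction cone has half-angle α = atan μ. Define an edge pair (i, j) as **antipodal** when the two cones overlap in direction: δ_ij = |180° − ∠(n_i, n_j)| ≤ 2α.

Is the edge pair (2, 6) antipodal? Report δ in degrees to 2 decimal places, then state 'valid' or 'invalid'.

δ = 4.23°, valid

α = atan 0.8 = 38.66°;  2α = 77.32°
edge 2: e_2 = (+1.31, -2.54);  n_2 = (-0.8888, -0.4584)
edge 6: e_6 = (-1.22, +1.99);  n_6 = (+0.8525, +0.5227)
∠(n_2, n_6) = 175.77°
δ = |180° − 175.77°| = 4.23°
4.23° ≤ 2α = 77.32°  →  valid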